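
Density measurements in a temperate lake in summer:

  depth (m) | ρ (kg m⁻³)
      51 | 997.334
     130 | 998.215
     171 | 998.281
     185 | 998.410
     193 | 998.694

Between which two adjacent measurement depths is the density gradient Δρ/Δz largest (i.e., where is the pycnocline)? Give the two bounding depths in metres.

185–193 m

Compute the density gradient over each adjacent pair:
  51–130 m: Δρ/Δz = 0.881/79 = 0.011 kg m⁻⁴
  130–171 m: Δρ/Δz = 0.066/41 = 1.6 × 10⁻³ kg m⁻⁴
  171–185 m: Δρ/Δz = 0.129/14 = 9.2 × 10⁻³ kg m⁻⁴
  185–193 m: Δρ/Δz = 0.284/8 = 0.035 kg m⁻⁴
The largest gradient is in the 185–193 m interval — the pycnocline.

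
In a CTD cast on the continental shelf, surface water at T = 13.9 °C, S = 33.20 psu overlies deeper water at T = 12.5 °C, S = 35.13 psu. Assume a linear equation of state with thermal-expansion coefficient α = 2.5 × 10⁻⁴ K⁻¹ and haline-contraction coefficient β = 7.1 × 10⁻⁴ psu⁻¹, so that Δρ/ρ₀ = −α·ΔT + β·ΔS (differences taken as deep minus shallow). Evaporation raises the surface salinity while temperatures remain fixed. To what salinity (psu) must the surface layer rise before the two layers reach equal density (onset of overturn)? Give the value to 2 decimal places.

Neutral buoyancy requires −α(T_deep − T_surf) + β(S_deep − S_surf′) = 0.
S_surf′ = S_deep − (α/β)·ΔT = 35.13 − (2.5 × 10⁻⁴/7.1 × 10⁻⁴)·(-1.4) = 35.6230 psu.
Increase required: 35.6230 − 33.20 = 2.4230 psu.

35.62 psu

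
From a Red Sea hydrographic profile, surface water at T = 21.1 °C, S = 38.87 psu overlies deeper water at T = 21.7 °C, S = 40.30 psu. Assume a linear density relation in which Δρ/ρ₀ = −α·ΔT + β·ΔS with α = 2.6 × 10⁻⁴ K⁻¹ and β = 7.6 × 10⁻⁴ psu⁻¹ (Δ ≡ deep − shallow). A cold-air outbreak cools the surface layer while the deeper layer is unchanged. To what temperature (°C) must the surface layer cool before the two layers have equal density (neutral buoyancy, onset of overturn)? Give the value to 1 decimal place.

Neutral buoyancy requires Δρ = 0, i.e. −α(T_deep − T_surf′) + β(S_deep − S_surf) = 0.
T_surf′ = T_deep − (β/α)·ΔS = 21.7 − (7.6 × 10⁻⁴/2.6 × 10⁻⁴)·(+1.43) = 17.520 °C.
Cooling required: 21.1 − (17.520) = 3.580 °C.

17.5 °C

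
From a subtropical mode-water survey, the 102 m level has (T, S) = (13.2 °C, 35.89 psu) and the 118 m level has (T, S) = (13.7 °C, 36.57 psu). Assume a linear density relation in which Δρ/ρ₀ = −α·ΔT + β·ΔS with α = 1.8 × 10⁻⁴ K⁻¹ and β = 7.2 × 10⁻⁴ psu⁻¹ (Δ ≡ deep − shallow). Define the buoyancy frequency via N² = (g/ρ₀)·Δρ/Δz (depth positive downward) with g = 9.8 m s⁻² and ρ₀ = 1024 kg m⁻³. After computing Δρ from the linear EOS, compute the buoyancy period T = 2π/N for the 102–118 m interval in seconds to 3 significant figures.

402 s

ΔT = +0.5 K, ΔS = +0.68 psu (deep − shallow).
Δρ/ρ₀ = −αΔT + βΔS = -9.00 × 10⁻⁵ + 4.896 × 10⁻⁴ = 3.996 × 10⁻⁴, so Δρ ≈ 0.4092 kg m⁻³.
N² = (g/ρ₀)·Δρ/Δz = g·(Δρ/ρ₀)/Δz = 9.8 × 3.996 × 10⁻⁴ / 16 = 2.4476 × 10⁻⁴ s⁻².
N = √(2.4476 × 10⁻⁴) = 0.015645 rad s⁻¹ → T = 2π/N = 401.61 s ≈ 402 s.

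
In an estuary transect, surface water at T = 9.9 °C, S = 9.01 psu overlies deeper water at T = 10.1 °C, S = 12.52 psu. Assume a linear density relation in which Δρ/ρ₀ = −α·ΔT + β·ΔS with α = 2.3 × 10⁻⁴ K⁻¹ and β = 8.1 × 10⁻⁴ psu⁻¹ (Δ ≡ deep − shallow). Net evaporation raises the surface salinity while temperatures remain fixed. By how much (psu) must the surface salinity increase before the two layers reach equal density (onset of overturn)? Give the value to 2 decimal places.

Neutral buoyancy requires −α(T_deep − T_surf) + β(S_deep − S_surf′) = 0.
S_surf′ = S_deep − (α/β)·ΔT = 12.52 − (2.3 × 10⁻⁴/8.1 × 10⁻⁴)·(+0.2) = 12.4632 psu.
Increase required: 12.4632 − 9.01 = 3.4532 psu.

3.45 psu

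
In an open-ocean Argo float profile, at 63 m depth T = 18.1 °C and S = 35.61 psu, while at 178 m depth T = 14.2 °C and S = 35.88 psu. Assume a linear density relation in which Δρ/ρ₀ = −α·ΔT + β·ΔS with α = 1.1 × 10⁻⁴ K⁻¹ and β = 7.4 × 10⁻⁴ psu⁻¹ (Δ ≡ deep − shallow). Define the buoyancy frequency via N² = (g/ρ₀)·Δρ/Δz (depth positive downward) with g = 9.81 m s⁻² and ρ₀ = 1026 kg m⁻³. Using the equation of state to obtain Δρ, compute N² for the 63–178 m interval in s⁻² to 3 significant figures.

5.36 × 10⁻⁵ s⁻²

ΔT = -3.9 K, ΔS = +0.27 psu (deep − shallow).
Δρ/ρ₀ = −αΔT + βΔS = 4.29 × 10⁻⁴ + 1.998 × 10⁻⁴ = 6.288 × 10⁻⁴, so Δρ ≈ 0.6451 kg m⁻³.
N² = (g/ρ₀)·Δρ/Δz = g·(Δρ/ρ₀)/Δz = 9.81 × 6.288 × 10⁻⁴ / 115 = 5.3639 × 10⁻⁵ s⁻² ≈ 5.36 × 10⁻⁵ s⁻².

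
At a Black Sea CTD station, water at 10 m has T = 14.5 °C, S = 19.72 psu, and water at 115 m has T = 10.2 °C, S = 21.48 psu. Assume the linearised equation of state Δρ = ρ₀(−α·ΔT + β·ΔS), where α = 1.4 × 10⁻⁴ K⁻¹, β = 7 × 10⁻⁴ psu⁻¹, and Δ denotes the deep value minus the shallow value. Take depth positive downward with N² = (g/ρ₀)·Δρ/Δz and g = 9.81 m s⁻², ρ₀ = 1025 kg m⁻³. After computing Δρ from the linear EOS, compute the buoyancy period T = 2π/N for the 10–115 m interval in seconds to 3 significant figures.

480 s

ΔT = -4.3 K, ΔS = +1.76 psu (deep − shallow).
Δρ/ρ₀ = −αΔT + βΔS = 6.02 × 10⁻⁴ + 1.232 × 10⁻³ = 1.834 × 10⁻³, so Δρ ≈ 1.880 kg m⁻³.
N² = (g/ρ₀)·Δρ/Δz = g·(Δρ/ρ₀)/Δz = 9.81 × 1.834 × 10⁻³ / 105 = 1.7135 × 10⁻⁴ s⁻².
N = √(1.7135 × 10⁻⁴) = 0.013090 rad s⁻¹ → T = 2π/N = 480.00 s ≈ 480 s.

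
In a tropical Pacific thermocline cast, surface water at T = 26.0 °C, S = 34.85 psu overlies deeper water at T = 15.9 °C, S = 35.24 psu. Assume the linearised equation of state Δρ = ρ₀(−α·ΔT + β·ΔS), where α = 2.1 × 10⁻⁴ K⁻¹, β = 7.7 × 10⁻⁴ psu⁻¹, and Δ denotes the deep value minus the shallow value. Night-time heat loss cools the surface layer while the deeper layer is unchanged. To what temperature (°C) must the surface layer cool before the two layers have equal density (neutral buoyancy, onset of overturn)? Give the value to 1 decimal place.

14.5 °C

Neutral buoyancy requires Δρ = 0, i.e. −α(T_deep − T_surf′) + β(S_deep − S_surf) = 0.
T_surf′ = T_deep − (β/α)·ΔS = 15.9 − (7.7 × 10⁻⁴/2.1 × 10⁻⁴)·(+0.39) = 14.470 °C.
Cooling required: 26.0 − (14.470) = 11.530 °C.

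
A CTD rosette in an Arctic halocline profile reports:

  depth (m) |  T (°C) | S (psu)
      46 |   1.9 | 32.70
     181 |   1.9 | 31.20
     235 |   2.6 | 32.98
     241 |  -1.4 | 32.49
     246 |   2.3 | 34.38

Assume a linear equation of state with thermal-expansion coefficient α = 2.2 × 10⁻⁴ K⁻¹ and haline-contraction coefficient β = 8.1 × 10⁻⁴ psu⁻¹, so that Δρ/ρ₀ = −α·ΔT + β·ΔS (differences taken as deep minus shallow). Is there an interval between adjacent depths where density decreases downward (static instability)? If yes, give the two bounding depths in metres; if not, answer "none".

Evaluate Δρ/ρ₀ = −αΔT + βΔS across each adjacent pair:
  46–181 m: −αΔT+βΔS = −(2.2 × 10⁻⁴)(+0.0)+(8.1 × 10⁻⁴)(-1.50) = -1.2 × 10⁻³ → UNSTABLE
  181–235 m: −αΔT+βΔS = −(2.2 × 10⁻⁴)(+0.7)+(8.1 × 10⁻⁴)(+1.78) = 1.3 × 10⁻³ → stable
  235–241 m: −αΔT+βΔS = −(2.2 × 10⁻⁴)(-4.0)+(8.1 × 10⁻⁴)(-0.49) = 4.8 × 10⁻⁴ → stable
  241–246 m: −αΔT+βΔS = −(2.2 × 10⁻⁴)(+3.7)+(8.1 × 10⁻⁴)(+1.89) = 7.2 × 10⁻⁴ → stable
The 46–181 m interval has Δρ < 0: lighter water underlies denser water.

46–181 m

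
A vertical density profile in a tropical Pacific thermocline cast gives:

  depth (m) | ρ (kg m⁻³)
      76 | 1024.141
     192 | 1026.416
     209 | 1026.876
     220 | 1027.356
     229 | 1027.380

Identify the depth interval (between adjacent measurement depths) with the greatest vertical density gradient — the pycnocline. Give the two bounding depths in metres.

209–220 m

Compute the density gradient over each adjacent pair:
  76–192 m: Δρ/Δz = 2.275/116 = 0.020 kg m⁻⁴
  192–209 m: Δρ/Δz = 0.460/17 = 0.027 kg m⁻⁴
  209–220 m: Δρ/Δz = 0.480/11 = 0.044 kg m⁻⁴
  220–229 m: Δρ/Δz = 0.024/9 = 2.7 × 10⁻³ kg m⁻⁴
The largest gradient is in the 209–220 m interval — the pycnocline.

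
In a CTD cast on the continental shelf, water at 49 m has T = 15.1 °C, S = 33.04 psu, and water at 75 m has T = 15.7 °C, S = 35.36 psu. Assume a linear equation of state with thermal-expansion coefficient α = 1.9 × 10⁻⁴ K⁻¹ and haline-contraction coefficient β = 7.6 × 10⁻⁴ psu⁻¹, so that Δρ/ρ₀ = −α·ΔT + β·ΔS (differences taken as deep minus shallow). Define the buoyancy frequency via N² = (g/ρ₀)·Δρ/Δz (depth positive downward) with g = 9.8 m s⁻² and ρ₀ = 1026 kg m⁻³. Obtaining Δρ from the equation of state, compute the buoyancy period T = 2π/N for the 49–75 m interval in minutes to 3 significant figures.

ΔT = +0.6 K, ΔS = +2.32 psu (deep − shallow).
Δρ/ρ₀ = −αΔT + βΔS = -1.14 × 10⁻⁴ + 1.7632 × 10⁻³ = 1.6492 × 10⁻³, so Δρ ≈ 1.692 kg m⁻³.
N² = (g/ρ₀)·Δρ/Δz = g·(Δρ/ρ₀)/Δz = 9.8 × 1.6492 × 10⁻³ / 26 = 6.2162 × 10⁻⁴ s⁻².
N = √(6.2162 × 10⁻⁴) = 0.024932 rad s⁻¹ → T = 2π/N = 252.01 s = 4.2002 min ≈ 4.20 min.

4.20 min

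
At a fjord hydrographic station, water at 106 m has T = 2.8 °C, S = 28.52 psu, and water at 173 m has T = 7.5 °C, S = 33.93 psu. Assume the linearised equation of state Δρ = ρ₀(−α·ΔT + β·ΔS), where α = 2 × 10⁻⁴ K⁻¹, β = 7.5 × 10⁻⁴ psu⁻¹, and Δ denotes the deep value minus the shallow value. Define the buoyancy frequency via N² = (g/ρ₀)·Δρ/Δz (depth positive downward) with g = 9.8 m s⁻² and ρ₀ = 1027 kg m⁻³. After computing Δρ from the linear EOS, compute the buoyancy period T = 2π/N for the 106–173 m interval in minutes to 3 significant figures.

ΔT = +4.7 K, ΔS = +5.41 psu (deep − shallow).
Δρ/ρ₀ = −αΔT + βΔS = -9.40 × 10⁻⁴ + 4.0575 × 10⁻³ = 3.1175 × 10⁻³, so Δρ ≈ 3.202 kg m⁻³.
N² = (g/ρ₀)·Δρ/Δz = g·(Δρ/ρ₀)/Δz = 9.8 × 3.1175 × 10⁻³ / 67 = 4.5599 × 10⁻⁴ s⁻².
N = √(4.5599 × 10⁻⁴) = 0.021354 rad s⁻¹ → T = 2π/N = 294.24 s = 4.9040 min ≈ 4.90 min.

4.90 min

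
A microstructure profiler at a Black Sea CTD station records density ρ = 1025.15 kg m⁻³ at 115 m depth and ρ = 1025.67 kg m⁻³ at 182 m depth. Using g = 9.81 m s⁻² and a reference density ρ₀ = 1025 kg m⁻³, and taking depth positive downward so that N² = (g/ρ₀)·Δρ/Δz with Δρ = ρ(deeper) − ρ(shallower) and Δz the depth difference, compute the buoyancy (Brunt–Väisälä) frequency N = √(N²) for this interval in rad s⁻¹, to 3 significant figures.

8.62 × 10⁻³ rad s⁻¹

Δρ = 1025.67 − 1025.15 = 0.52 kg m⁻³ over Δz = 182 − 115 = 67 m.
N² = (9.81/1025) × (0.52/67) = 7.4280 × 10⁻⁵ s⁻².
N = √(7.4280 × 10⁻⁵) = 8.6186 × 10⁻³ rad s⁻¹ ≈ 8.62 × 10⁻³ rad s⁻¹.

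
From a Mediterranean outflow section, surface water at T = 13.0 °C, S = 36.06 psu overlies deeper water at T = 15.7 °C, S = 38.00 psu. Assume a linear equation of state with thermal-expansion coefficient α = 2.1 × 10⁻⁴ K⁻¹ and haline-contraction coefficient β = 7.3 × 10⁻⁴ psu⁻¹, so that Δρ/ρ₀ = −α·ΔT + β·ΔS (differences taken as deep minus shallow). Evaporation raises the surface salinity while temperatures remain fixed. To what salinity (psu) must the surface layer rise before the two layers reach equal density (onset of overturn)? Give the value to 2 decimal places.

Neutral buoyancy requires −α(T_deep − T_surf) + β(S_deep − S_surf′) = 0.
S_surf′ = S_deep − (α/β)·ΔT = 38.00 − (2.1 × 10⁻⁴/7.3 × 10⁻⁴)·(+2.7) = 37.2233 psu.
Increase required: 37.2233 − 36.06 = 1.1633 psu.

37.22 psu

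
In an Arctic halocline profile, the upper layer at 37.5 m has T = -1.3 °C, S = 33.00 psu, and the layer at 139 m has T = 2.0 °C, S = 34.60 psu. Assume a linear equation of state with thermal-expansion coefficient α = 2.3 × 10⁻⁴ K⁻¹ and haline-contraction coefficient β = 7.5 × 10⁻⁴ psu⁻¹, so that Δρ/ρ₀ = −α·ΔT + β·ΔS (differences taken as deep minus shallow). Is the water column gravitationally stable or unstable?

stable

ΔT = 2.0 − -1.3 = +3.3 K and ΔS = 34.60 − 33.00 = +1.60 psu (deep − shallow).
−αΔT = -7.59 × 10⁻⁴; βΔS = 1.20 × 10⁻³; sum Δρ/ρ₀ = 4.41 × 10⁻⁴.
Δρ/ρ₀ > 0, so Δρ > 0: deeper water is denser → statically stable.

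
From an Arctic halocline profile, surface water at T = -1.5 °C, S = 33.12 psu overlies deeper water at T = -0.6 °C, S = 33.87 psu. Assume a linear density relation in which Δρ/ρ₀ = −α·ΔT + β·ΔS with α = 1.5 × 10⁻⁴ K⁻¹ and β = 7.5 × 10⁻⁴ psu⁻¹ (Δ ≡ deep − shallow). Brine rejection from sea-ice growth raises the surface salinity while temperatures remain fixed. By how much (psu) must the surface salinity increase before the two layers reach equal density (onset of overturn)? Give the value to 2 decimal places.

Neutral buoyancy requires −α(T_deep − T_surf) + β(S_deep − S_surf′) = 0.
S_surf′ = S_deep − (α/β)·ΔT = 33.87 − (1.5 × 10⁻⁴/7.5 × 10⁻⁴)·(+0.9) = 33.6900 psu.
Increase required: 33.6900 − 33.12 = 0.5700 psu.

0.57 psu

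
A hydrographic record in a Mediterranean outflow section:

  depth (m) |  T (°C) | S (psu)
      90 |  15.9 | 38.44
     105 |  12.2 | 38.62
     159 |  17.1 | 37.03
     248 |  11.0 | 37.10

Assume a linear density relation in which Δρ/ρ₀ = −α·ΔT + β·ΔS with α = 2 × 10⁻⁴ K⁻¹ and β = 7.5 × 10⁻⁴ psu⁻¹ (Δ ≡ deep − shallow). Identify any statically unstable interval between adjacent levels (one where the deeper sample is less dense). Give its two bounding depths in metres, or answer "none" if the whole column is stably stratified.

105–159 m

Evaluate Δρ/ρ₀ = −αΔT + βΔS across each adjacent pair:
  90–105 m: −αΔT+βΔS = −(2 × 10⁻⁴)(-3.7)+(7.5 × 10⁻⁴)(+0.18) = 8.8 × 10⁻⁴ → stable
  105–159 m: −αΔT+βΔS = −(2 × 10⁻⁴)(+4.9)+(7.5 × 10⁻⁴)(-1.59) = -2.2 × 10⁻³ → UNSTABLE
  159–248 m: −αΔT+βΔS = −(2 × 10⁻⁴)(-6.1)+(7.5 × 10⁻⁴)(+0.07) = 1.3 × 10⁻³ → stable
The 105–159 m interval has Δρ < 0: lighter water underlies denser water.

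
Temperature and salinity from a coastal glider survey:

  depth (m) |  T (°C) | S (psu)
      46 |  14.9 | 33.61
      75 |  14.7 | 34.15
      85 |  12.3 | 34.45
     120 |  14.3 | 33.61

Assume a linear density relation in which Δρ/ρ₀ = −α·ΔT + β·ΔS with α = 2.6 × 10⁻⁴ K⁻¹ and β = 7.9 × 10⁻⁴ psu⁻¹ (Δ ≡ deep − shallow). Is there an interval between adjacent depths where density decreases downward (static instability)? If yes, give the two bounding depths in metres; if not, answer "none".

Evaluate Δρ/ρ₀ = −αΔT + βΔS across each adjacent pair:
  46–75 m: −αΔT+βΔS = −(2.6 × 10⁻⁴)(-0.2)+(7.9 × 10⁻⁴)(+0.54) = 4.8 × 10⁻⁴ → stable
  75–85 m: −αΔT+βΔS = −(2.6 × 10⁻⁴)(-2.4)+(7.9 × 10⁻⁴)(+0.30) = 8.6 × 10⁻⁴ → stable
  85–120 m: −αΔT+βΔS = −(2.6 × 10⁻⁴)(+2.0)+(7.9 × 10⁻⁴)(-0.84) = -1.2 × 10⁻³ → UNSTABLE
The 85–120 m interval has Δρ < 0: lighter water underlies denser water.

85–120 m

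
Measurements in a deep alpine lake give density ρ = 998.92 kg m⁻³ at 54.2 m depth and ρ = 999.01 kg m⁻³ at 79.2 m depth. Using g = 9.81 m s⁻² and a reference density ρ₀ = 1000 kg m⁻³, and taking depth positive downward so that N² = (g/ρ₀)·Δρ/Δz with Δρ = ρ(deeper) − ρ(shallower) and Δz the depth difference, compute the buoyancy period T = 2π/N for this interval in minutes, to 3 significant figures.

17.6 min

Δρ = 999.01 − 998.92 = 0.09 kg m⁻³ over Δz = 79.2 − 54.2 = 25 m.
N² = (9.81/1000) × (0.09/25) = 3.5316 × 10⁻⁵ s⁻².
N = √(3.5316 × 10⁻⁵) = 5.9427 × 10⁻³ rad s⁻¹, so T = 2π/N = 1.0573 × 10³ s = 17.622 min ≈ 17.6 min.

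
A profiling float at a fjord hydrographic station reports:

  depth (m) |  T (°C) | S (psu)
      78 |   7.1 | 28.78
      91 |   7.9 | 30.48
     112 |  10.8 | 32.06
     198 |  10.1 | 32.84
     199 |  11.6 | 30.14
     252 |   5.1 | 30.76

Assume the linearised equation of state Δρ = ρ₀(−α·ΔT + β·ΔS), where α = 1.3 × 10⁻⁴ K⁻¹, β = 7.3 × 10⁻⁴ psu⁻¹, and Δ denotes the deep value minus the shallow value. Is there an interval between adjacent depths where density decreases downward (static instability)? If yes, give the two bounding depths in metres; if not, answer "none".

198–199 m

Evaluate Δρ/ρ₀ = −αΔT + βΔS across each adjacent pair:
  78–91 m: −αΔT+βΔS = −(1.3 × 10⁻⁴)(+0.8)+(7.3 × 10⁻⁴)(+1.70) = 1.1 × 10⁻³ → stable
  91–112 m: −αΔT+βΔS = −(1.3 × 10⁻⁴)(+2.9)+(7.3 × 10⁻⁴)(+1.58) = 7.8 × 10⁻⁴ → stable
  112–198 m: −αΔT+βΔS = −(1.3 × 10⁻⁴)(-0.7)+(7.3 × 10⁻⁴)(+0.78) = 6.6 × 10⁻⁴ → stable
  198–199 m: −αΔT+βΔS = −(1.3 × 10⁻⁴)(+1.5)+(7.3 × 10⁻⁴)(-2.70) = -2.2 × 10⁻³ → UNSTABLE
  199–252 m: −αΔT+βΔS = −(1.3 × 10⁻⁴)(-6.5)+(7.3 × 10⁻⁴)(+0.62) = 1.3 × 10⁻³ → stable
The 198–199 m interval has Δρ < 0: lighter water underlies denser water.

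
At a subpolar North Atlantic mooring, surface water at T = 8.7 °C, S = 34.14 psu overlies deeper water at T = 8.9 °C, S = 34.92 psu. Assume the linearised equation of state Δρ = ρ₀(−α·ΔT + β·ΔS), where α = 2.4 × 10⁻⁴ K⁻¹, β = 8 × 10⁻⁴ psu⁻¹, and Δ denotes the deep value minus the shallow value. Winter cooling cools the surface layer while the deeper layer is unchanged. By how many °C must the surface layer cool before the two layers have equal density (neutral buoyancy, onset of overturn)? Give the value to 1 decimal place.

Neutral buoyancy requires Δρ = 0, i.e. −α(T_deep − T_surf′) + β(S_deep − S_surf) = 0.
T_surf′ = T_deep − (β/α)·ΔS = 8.9 − (8 × 10⁻⁴/2.4 × 10⁻⁴)·(+0.78) = 6.300 °C.
Cooling required: 8.7 − (6.300) = 2.400 °C.

2.4 °C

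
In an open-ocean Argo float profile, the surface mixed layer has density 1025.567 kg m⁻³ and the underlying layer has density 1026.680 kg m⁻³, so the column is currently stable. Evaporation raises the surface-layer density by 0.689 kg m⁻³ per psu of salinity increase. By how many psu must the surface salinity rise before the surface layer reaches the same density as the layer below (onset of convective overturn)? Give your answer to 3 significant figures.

1.62 psu

Density deficit of the surface layer: 1026.680 − 1025.567 = 1.113 kg m⁻³.
Required change = 1.113 / 0.689 = 1.62 psu.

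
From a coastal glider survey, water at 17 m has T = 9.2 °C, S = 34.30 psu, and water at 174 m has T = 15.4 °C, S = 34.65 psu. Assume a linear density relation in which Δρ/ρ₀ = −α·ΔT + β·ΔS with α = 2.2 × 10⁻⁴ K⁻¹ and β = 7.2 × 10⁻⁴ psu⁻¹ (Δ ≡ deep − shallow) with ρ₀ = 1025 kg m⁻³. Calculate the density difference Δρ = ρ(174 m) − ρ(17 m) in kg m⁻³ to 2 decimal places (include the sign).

-1.14 kg m⁻³

ΔT = +6.2 K, ΔS = +0.35 psu (deep − shallow).
Δρ/ρ₀ = −(2.2 × 10⁻⁴)(+6.2) + (7.2 × 10⁻⁴)(+0.35) = -1.112 × 10⁻³.
Δρ = 1025 × (-1.112 × 10⁻³) = -1.14 kg m⁻³.
Negative Δρ: lighter below, statically unstable.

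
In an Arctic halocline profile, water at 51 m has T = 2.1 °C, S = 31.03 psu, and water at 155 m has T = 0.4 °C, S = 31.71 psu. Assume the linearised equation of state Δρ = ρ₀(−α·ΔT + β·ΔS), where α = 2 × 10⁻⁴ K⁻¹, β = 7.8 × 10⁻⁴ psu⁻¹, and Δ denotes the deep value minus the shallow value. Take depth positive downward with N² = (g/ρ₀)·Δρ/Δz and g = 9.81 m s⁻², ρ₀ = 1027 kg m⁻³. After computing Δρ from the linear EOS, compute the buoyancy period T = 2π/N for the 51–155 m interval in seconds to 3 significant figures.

ΔT = -1.7 K, ΔS = +0.68 psu (deep − shallow).
Δρ/ρ₀ = −αΔT + βΔS = 3.40 × 10⁻⁴ + 5.304 × 10⁻⁴ = 8.704 × 10⁻⁴, so Δρ ≈ 0.8939 kg m⁻³.
N² = (g/ρ₀)·Δρ/Δz = g·(Δρ/ρ₀)/Δz = 9.81 × 8.704 × 10⁻⁴ / 104 = 8.2102 × 10⁻⁵ s⁻².
N = √(8.2102 × 10⁻⁵) = 9.0610 × 10⁻³ rad s⁻¹ → T = 2π/N = 693.43 s ≈ 693 s.

693 s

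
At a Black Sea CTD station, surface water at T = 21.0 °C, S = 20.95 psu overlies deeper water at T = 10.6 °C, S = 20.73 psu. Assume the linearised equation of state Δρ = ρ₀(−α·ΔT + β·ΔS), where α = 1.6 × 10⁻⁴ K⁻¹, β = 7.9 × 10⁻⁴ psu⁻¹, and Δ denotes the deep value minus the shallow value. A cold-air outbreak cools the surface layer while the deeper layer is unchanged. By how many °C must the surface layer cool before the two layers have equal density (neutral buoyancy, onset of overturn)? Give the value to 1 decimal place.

Neutral buoyancy requires Δρ = 0, i.e. −α(T_deep − T_surf′) + β(S_deep − S_surf) = 0.
T_surf′ = T_deep − (β/α)·ΔS = 10.6 − (7.9 × 10⁻⁴/1.6 × 10⁻⁴)·(-0.22) = 11.686 °C.
Cooling required: 21.0 − (11.686) = 9.314 °C.

9.3 °C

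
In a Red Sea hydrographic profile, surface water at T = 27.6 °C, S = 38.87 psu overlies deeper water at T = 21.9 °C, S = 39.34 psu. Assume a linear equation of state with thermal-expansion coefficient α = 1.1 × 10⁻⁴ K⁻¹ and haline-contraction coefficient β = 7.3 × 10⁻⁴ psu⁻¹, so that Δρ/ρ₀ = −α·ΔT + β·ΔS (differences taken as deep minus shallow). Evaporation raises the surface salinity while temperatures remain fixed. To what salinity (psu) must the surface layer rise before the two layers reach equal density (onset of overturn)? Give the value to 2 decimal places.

40.20 psu

Neutral buoyancy requires −α(T_deep − T_surf) + β(S_deep − S_surf′) = 0.
S_surf′ = S_deep − (α/β)·ΔT = 39.34 − (1.1 × 10⁻⁴/7.3 × 10⁻⁴)·(-5.7) = 40.1989 psu.
Increase required: 40.1989 − 38.87 = 1.3289 psu.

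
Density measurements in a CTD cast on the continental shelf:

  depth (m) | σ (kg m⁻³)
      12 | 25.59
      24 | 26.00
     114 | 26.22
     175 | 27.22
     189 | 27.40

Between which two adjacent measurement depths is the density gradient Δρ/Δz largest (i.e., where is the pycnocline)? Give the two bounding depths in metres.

12–24 m

Compute the density gradient over each adjacent pair:
  12–24 m: Δρ/Δz = 0.41/12 = 0.034 kg m⁻⁴
  24–114 m: Δρ/Δz = 0.22/90 = 2.4 × 10⁻³ kg m⁻⁴
  114–175 m: Δρ/Δz = 1.00/61 = 0.016 kg m⁻⁴
  175–189 m: Δρ/Δz = 0.18/14 = 0.013 kg m⁻⁴
The largest gradient is in the 12–24 m interval — the pycnocline.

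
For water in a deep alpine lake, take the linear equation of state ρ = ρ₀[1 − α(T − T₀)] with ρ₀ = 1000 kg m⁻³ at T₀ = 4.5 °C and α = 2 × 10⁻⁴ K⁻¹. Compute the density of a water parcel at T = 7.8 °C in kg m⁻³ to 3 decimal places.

999.340 kg m⁻³

T − T₀ = +3.3 K.
Bracket = 1 − α·(+3.3) = 1 + (-6.60 × 10⁻⁴) = 0.9993400.
ρ = 1000 × 0.9993400 = 999.340 kg m⁻³.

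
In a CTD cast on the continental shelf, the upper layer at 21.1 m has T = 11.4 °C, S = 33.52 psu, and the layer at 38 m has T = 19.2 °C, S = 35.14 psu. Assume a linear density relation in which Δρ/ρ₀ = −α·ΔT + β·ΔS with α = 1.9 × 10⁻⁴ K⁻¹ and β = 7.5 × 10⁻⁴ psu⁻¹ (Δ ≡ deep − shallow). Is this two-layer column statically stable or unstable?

ΔT = 19.2 − 11.4 = +7.8 K and ΔS = 35.14 − 33.52 = +1.62 psu (deep − shallow).
−αΔT = -1.482 × 10⁻³; βΔS = 1.215 × 10⁻³; sum Δρ/ρ₀ = -2.67 × 10⁻⁴.
Δρ/ρ₀ < 0, so Δρ < 0: deeper water is lighter → statically unstable; the column would overturn.

unstable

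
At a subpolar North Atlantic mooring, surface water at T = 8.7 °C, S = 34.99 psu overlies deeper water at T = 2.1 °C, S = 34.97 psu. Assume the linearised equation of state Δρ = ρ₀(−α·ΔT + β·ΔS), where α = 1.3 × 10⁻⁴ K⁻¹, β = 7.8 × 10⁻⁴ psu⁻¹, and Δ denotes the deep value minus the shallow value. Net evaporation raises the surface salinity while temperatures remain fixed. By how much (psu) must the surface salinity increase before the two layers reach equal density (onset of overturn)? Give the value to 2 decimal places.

1.08 psu

Neutral buoyancy requires −α(T_deep − T_surf) + β(S_deep − S_surf′) = 0.
S_surf′ = S_deep − (α/β)·ΔT = 34.97 − (1.3 × 10⁻⁴/7.8 × 10⁻⁴)·(-6.6) = 36.0700 psu.
Increase required: 36.0700 − 34.99 = 1.0800 psu.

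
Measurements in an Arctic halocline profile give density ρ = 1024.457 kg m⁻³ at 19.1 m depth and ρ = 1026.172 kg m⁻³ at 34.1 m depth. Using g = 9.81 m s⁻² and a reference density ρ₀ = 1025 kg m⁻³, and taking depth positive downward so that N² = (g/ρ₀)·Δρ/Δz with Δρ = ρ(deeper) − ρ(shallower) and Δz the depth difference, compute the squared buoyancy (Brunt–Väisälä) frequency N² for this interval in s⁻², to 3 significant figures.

Δρ = 1026.172 − 1024.457 = 1.715 kg m⁻³ over Δz = 34.1 − 19.1 = 15 m.
N² = (9.81/1025) × (1.715/15) = 1.0943 × 10⁻³ s⁻² ≈ 1.09 × 10⁻³ s⁻².

1.09 × 10⁻³ s⁻²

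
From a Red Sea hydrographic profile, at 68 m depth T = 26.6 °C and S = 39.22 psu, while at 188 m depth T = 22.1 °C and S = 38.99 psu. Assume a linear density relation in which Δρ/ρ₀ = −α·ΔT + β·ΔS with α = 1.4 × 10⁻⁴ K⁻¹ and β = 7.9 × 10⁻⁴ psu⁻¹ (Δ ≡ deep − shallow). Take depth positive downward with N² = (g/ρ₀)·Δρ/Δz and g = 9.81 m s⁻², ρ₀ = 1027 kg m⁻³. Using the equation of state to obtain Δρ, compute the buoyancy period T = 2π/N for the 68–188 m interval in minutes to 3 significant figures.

17.3 min

ΔT = -4.5 K, ΔS = -0.23 psu (deep − shallow).
Δρ/ρ₀ = −αΔT + βΔS = 6.30 × 10⁻⁴ − 1.817 × 10⁻⁴ = 4.483 × 10⁻⁴, so Δρ ≈ 0.4604 kg m⁻³.
N² = (g/ρ₀)·Δρ/Δz = g·(Δρ/ρ₀)/Δz = 9.81 × 4.483 × 10⁻⁴ / 120 = 3.6649 × 10⁻⁵ s⁻².
N = √(3.6649 × 10⁻⁵) = 6.0538 × 10⁻³ rad s⁻¹ → T = 2π/N = 1.0379 × 10³ s = 17.298 min ≈ 17.3 min.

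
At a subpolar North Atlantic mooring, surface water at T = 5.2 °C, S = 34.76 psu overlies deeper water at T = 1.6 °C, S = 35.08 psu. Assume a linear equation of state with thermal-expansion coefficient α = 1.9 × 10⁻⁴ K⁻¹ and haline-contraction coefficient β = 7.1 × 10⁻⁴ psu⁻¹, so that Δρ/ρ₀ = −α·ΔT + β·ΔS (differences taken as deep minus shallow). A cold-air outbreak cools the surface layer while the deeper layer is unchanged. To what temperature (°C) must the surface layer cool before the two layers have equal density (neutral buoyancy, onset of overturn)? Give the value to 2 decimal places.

Neutral buoyancy requires Δρ = 0, i.e. −α(T_deep − T_surf′) + β(S_deep − S_surf) = 0.
T_surf′ = T_deep − (β/α)·ΔS = 1.6 − (7.1 × 10⁻⁴/1.9 × 10⁻⁴)·(+0.32) = 0.4042 °C.
Cooling required: 5.2 − (0.4042) = 4.7958 °C.

0.40 °C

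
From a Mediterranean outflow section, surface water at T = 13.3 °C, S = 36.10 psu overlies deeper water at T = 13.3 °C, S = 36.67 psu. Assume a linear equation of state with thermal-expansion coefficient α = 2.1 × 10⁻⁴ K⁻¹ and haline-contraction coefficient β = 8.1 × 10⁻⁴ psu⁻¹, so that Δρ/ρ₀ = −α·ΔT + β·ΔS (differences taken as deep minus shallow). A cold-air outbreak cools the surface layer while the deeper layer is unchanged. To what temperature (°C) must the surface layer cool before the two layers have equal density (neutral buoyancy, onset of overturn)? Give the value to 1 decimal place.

11.1 °C

Neutral buoyancy requires Δρ = 0, i.e. −α(T_deep − T_surf′) + β(S_deep − S_surf) = 0.
T_surf′ = T_deep − (β/α)·ΔS = 13.3 − (8.1 × 10⁻⁴/2.1 × 10⁻⁴)·(+0.57) = 11.101 °C.
Cooling required: 13.3 − (11.101) = 2.199 °C.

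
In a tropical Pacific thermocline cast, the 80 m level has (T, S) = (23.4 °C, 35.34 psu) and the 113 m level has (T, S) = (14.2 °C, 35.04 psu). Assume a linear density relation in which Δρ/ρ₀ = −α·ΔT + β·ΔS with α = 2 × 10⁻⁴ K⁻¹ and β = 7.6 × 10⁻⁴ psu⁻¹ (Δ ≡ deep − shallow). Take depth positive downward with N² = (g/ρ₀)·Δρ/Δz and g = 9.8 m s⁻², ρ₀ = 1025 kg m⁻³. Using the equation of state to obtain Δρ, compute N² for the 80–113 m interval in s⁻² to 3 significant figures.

ΔT = -9.2 K, ΔS = -0.30 psu (deep − shallow).
Δρ/ρ₀ = −αΔT + βΔS = 1.84 × 10⁻³ − 2.28 × 10⁻⁴ = 1.612 × 10⁻³, so Δρ ≈ 1.652 kg m⁻³.
N² = (g/ρ₀)·Δρ/Δz = g·(Δρ/ρ₀)/Δz = 9.8 × 1.612 × 10⁻³ / 33 = 4.7872 × 10⁻⁴ s⁻² ≈ 4.79 × 10⁻⁴ s⁻².

4.79 × 10⁻⁴ s⁻²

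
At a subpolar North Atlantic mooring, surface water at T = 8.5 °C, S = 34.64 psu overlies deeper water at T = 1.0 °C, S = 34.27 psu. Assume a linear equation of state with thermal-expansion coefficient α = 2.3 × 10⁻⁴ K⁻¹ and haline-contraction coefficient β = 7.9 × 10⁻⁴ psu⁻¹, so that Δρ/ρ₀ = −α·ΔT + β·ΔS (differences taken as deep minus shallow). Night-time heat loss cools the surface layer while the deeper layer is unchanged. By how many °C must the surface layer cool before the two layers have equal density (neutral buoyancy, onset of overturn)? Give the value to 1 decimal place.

6.2 °C

Neutral buoyancy requires Δρ = 0, i.e. −α(T_deep − T_surf′) + β(S_deep − S_surf) = 0.
T_surf′ = T_deep − (β/α)·ΔS = 1.0 − (7.9 × 10⁻⁴/2.3 × 10⁻⁴)·(-0.37) = 2.271 °C.
Cooling required: 8.5 − (2.271) = 6.229 °C.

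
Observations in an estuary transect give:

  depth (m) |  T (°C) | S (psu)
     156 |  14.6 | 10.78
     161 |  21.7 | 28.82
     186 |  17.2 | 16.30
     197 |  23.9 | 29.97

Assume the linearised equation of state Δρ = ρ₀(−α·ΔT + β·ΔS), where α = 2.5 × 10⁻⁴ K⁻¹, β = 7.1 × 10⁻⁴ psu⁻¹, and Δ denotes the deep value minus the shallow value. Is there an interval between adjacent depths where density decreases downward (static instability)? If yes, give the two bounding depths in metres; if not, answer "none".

Evaluate Δρ/ρ₀ = −αΔT + βΔS across each adjacent pair:
  156–161 m: −αΔT+βΔS = −(2.5 × 10⁻⁴)(+7.1)+(7.1 × 10⁻⁴)(+18.04) = 0.011 → stable
  161–186 m: −αΔT+βΔS = −(2.5 × 10⁻⁴)(-4.5)+(7.1 × 10⁻⁴)(-12.52) = -7.8 × 10⁻³ → UNSTABLE
  186–197 m: −αΔT+βΔS = −(2.5 × 10⁻⁴)(+6.7)+(7.1 × 10⁻⁴)(+13.67) = 8.0 × 10⁻³ → stable
The 161–186 m interval has Δρ < 0: lighter water underlies denser water.

161–186 m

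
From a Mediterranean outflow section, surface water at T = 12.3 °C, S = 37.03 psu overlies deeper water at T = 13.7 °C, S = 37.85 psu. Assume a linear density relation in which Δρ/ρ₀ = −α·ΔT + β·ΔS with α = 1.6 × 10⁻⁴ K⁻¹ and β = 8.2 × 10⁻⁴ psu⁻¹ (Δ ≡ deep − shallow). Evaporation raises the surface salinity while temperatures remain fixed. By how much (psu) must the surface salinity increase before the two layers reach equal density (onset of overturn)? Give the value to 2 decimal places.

0.55 psu

Neutral buoyancy requires −α(T_deep − T_surf) + β(S_deep − S_surf′) = 0.
S_surf′ = S_deep − (α/β)·ΔT = 37.85 − (1.6 × 10⁻⁴/8.2 × 10⁻⁴)·(+1.4) = 37.5768 psu.
Increase required: 37.5768 − 37.03 = 0.5468 psu.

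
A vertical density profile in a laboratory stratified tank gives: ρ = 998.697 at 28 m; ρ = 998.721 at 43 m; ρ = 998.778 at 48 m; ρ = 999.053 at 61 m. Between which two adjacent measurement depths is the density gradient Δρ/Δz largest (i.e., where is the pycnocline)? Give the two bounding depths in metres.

48–61 m

Compute the density gradient over each adjacent pair:
  28–43 m: Δρ/Δz = 0.024/15 = 1.6 × 10⁻³ kg m⁻⁴
  43–48 m: Δρ/Δz = 0.057/5 = 0.011 kg m⁻⁴
  48–61 m: Δρ/Δz = 0.275/13 = 0.021 kg m⁻⁴
The largest gradient is in the 48–61 m interval — the pycnocline.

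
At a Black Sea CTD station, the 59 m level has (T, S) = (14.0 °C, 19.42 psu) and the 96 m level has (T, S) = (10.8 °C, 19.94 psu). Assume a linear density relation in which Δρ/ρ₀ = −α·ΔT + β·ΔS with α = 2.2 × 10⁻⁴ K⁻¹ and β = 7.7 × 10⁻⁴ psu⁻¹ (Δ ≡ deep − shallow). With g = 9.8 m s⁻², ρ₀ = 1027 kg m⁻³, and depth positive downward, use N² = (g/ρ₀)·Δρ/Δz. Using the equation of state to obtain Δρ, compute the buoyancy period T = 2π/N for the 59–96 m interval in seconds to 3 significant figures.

367 s

ΔT = -3.2 K, ΔS = +0.52 psu (deep − shallow).
Δρ/ρ₀ = −αΔT + βΔS = 7.04 × 10⁻⁴ + 4.004 × 10⁻⁴ = 1.1044 × 10⁻³, so Δρ ≈ 1.134 kg m⁻³.
N² = (g/ρ₀)·Δρ/Δz = g·(Δρ/ρ₀)/Δz = 9.8 × 1.1044 × 10⁻³ / 37 = 2.9252 × 10⁻⁴ s⁻².
N = √(2.9252 × 10⁻⁴) = 0.017103 rad s⁻¹ → T = 2π/N = 367.37 s ≈ 367 s.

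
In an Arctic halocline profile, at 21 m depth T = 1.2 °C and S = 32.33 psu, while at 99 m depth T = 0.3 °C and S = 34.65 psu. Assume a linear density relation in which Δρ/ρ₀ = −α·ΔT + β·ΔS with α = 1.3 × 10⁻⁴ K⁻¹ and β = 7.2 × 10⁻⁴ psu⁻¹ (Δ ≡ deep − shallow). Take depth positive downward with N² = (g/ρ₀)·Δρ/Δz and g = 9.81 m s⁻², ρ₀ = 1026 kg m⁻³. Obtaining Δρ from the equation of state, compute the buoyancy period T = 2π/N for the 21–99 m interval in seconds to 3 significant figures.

ΔT = -0.9 K, ΔS = +2.32 psu (deep − shallow).
Δρ/ρ₀ = −αΔT + βΔS = 1.17 × 10⁻⁴ + 1.6704 × 10⁻³ = 1.7874 × 10⁻³, so Δρ ≈ 1.834 kg m⁻³.
N² = (g/ρ₀)·Δρ/Δz = g·(Δρ/ρ₀)/Δz = 9.81 × 1.7874 × 10⁻³ / 78 = 2.2480 × 10⁻⁴ s⁻².
N = √(2.2480 × 10⁻⁴) = 0.014993 rad s⁻¹ → T = 2π/N = 419.07 s ≈ 419 s.

419 s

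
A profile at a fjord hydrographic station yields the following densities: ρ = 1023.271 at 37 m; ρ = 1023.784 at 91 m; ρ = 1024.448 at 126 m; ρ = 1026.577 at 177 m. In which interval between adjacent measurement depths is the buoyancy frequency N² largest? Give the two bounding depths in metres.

Compute the density gradient over each adjacent pair:
  37–91 m: Δρ/Δz = 0.513/54 = 9.5 × 10⁻³ kg m⁻⁴
  91–126 m: Δρ/Δz = 0.664/35 = 0.019 kg m⁻⁴
  126–177 m: Δρ/Δz = 2.129/51 = 0.042 kg m⁻⁴
The largest gradient is in the 126–177 m interval — the pycnocline.

126–177 m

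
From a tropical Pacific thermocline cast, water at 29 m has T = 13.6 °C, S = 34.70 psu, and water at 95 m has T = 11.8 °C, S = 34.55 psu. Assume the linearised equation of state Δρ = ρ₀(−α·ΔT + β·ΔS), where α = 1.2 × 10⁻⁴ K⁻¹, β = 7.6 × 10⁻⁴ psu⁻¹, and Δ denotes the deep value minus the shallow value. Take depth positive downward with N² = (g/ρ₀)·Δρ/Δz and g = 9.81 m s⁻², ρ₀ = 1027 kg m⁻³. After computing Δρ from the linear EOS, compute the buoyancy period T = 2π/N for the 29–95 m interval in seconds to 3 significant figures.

ΔT = -1.8 K, ΔS = -0.15 psu (deep − shallow).
Δρ/ρ₀ = −αΔT + βΔS = 2.16 × 10⁻⁴ − 1.14 × 10⁻⁴ = 1.02 × 10⁻⁴, so Δρ ≈ 0.1048 kg m⁻³.
N² = (g/ρ₀)·Δρ/Δz = g·(Δρ/ρ₀)/Δz = 9.81 × 1.02 × 10⁻⁴ / 66 = 1.5161 × 10⁻⁵ s⁻².
N = √(1.5161 × 10⁻⁵) = 3.8937 × 10⁻³ rad s⁻¹ → T = 2π/N = 1.6137 × 10³ s ≈ 1.61 × 10³ s.

1.61 × 10³ s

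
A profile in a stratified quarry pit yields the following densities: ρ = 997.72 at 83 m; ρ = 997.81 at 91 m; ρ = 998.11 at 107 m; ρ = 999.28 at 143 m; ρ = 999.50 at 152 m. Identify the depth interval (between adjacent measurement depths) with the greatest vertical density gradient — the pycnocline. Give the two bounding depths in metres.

Compute the density gradient over each adjacent pair:
  83–91 m: Δρ/Δz = 0.09/8 = 0.011 kg m⁻⁴
  91–107 m: Δρ/Δz = 0.30/16 = 0.019 kg m⁻⁴
  107–143 m: Δρ/Δz = 1.17/36 = 0.033 kg m⁻⁴
  143–152 m: Δρ/Δz = 0.22/9 = 0.024 kg m⁻⁴
The largest gradient is in the 107–143 m interval — the pycnocline.

107–143 m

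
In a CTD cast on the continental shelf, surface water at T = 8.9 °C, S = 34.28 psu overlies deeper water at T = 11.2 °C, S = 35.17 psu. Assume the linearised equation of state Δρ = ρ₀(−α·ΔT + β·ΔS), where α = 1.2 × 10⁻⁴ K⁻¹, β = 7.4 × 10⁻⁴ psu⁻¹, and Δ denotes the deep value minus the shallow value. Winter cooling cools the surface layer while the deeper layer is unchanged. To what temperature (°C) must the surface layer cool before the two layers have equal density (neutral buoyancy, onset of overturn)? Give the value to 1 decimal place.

Neutral buoyancy requires Δρ = 0, i.e. −α(T_deep − T_surf′) + β(S_deep − S_surf) = 0.
T_surf′ = T_deep − (β/α)·ΔS = 11.2 − (7.4 × 10⁻⁴/1.2 × 10⁻⁴)·(+0.89) = 5.712 °C.
Cooling required: 8.9 − (5.712) = 3.188 °C.

5.7 °C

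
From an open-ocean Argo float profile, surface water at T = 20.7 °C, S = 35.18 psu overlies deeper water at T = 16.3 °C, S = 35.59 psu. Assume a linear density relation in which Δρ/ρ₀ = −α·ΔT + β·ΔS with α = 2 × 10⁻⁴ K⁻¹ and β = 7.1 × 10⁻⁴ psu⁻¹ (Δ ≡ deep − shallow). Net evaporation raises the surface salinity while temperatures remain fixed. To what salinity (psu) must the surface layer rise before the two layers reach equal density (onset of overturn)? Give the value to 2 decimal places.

Neutral buoyancy requires −α(T_deep − T_surf) + β(S_deep − S_surf′) = 0.
S_surf′ = S_deep − (α/β)·ΔT = 35.59 − (2 × 10⁻⁴/7.1 × 10⁻⁴)·(-4.4) = 36.8294 psu.
Increase required: 36.8294 − 35.18 = 1.6494 psu.

36.83 psu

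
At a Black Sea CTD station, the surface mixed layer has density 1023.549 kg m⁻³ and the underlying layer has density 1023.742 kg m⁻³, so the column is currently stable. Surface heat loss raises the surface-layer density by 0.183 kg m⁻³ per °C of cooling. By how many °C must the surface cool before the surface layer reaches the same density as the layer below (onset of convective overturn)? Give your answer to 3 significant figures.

Density deficit of the surface layer: 1023.742 − 1023.549 = 0.193 kg m⁻³.
Required change = 0.193 / 0.183 = 1.05 °C.

1.05 °C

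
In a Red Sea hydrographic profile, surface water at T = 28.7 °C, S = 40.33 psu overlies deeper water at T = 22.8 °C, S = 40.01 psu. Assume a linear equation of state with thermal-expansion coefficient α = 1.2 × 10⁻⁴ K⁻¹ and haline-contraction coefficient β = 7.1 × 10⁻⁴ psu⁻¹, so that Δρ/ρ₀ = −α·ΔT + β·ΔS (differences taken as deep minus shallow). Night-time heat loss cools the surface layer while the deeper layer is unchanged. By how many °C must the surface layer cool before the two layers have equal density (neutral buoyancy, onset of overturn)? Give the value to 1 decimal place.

4.0 °C

Neutral buoyancy requires Δρ = 0, i.e. −α(T_deep − T_surf′) + β(S_deep − S_surf) = 0.
T_surf′ = T_deep − (β/α)·ΔS = 22.8 − (7.1 × 10⁻⁴/1.2 × 10⁻⁴)·(-0.32) = 24.693 °C.
Cooling required: 28.7 − (24.693) = 4.007 °C.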